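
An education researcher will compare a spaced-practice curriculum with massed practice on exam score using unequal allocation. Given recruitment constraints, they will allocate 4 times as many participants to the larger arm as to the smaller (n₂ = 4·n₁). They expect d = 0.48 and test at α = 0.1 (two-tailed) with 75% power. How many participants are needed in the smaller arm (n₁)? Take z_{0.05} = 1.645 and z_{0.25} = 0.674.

With allocation ratio k = n₂/n₁ = 4, Var(x̄₁−x̄₂) = σ²(1/n₁ + 1/(k·n₁)) = σ²·(k+1)/(k·n₁).
So n₁ = (1 + 1/k)·((z_{α/2} + z_β)/d)² = 1.250 × (2.319/0.48)².
n₁ = 1.250 × 23.34 = 29.2.
Round up: n₁ = 30, giving n₂ = 4 × 30 = 120.

n₁ = 30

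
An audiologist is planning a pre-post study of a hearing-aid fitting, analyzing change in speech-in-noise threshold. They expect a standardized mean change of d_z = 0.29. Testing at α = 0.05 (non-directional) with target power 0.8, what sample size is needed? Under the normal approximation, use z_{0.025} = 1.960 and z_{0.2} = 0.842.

n = 94 pairs

For a paired (one-sample on differences) test: n = ((z_{α/2} + z_β) / d)².
z_{α/2} + z_β = 1.960 + 0.842 = 2.802.
n = (2.802 / 0.29)² = 9.662² = 93.36.
Round up.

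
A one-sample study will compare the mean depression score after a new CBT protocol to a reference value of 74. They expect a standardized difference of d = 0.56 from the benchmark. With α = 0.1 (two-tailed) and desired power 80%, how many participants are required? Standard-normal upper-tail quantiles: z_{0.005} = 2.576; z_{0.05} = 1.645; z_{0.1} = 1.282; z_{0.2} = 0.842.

For a one-sample test: n = ((z_{α/2} + z_β) / d)².
z_{α/2} + z_β = 1.645 + 0.842 = 2.487.
n = (2.487 / 0.56)² = 4.441² = 19.72.
Round up.

n = 20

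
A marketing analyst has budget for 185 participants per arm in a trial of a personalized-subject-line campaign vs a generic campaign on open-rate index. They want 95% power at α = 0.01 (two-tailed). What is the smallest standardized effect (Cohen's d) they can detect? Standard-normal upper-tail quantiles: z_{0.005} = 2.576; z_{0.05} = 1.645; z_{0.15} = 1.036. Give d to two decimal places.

For two independent groups of n = 185 each: d_min = (z_{α/2} + z_β)·√(2/n).
z-sum = 2.576 + 1.645 = 4.221.
d_min = 4.221 × √(2/185) = 4.221 × 0.1040 = 0.439.

d_min ≈ 0.44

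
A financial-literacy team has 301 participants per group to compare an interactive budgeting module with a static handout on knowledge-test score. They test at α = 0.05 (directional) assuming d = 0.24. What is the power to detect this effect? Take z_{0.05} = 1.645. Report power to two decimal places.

power ≈ 0.90

For two equal groups, power = Φ(d·√(n/2) − z_{α}).
d·√(n/2) = 0.24 × √(301/2) = 0.24 × 12.268 = 2.944.
z_β = 2.944 − 1.645 = 1.299.
Power = Φ(1.299) = 0.903.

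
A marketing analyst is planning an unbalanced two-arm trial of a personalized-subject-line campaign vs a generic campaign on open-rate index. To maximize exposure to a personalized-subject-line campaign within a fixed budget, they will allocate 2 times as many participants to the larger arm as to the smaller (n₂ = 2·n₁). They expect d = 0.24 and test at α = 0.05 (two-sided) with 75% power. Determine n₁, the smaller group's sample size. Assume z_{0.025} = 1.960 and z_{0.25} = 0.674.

n₁ = 181

With allocation ratio k = n₂/n₁ = 2, Var(x̄₁−x̄₂) = σ²(1/n₁ + 1/(k·n₁)) = σ²·(k+1)/(k·n₁).
So n₁ = (1 + 1/k)·((z_{α/2} + z_β)/d)² = 1.500 × (2.634/0.24)².
n₁ = 1.500 × 120.45 = 180.7.
Round up: n₁ = 181, giving n₂ = 2 × 181 = 362.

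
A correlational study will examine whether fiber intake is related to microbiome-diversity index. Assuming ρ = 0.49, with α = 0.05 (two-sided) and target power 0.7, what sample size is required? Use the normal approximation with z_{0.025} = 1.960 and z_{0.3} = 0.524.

n = 25

Fisher's z: C = ½·ln((1+r)/(1−r)) = ½·ln(2.9216) = 0.5361.
n = ((z_{α/2} + z_β)/C)² + 3.
(1.960 + 0.524) / 0.5361 = 2.484 / 0.5361 = 4.633.
n = 4.633² + 3 = 21.47 + 3 = 24.5.
Round up.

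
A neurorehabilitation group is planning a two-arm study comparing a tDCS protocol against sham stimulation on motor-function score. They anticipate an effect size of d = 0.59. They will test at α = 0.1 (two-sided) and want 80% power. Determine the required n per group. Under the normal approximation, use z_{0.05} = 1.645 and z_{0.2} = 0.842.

For two independent groups with equal n: n = 2·((z_{α/2} + z_β) / d)².
z_{α/2} + z_β = 1.645 + 0.842 = 2.487.
n = 2 × (2.487 / 0.59)² = 2 × 4.215² = 2 × 17.77 = 35.5.
Round up to the next whole participant.

n = 36 per group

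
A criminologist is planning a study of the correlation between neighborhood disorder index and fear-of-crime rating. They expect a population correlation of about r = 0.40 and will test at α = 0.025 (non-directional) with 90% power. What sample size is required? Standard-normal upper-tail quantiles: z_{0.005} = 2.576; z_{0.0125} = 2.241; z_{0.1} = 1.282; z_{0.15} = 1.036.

n = 73

Fisher's z: C = ½·ln((1+r)/(1−r)) = ½·ln(2.3333) = 0.4236.
n = ((z_{α/2} + z_β)/C)² + 3.
(2.241 + 1.282) / 0.4236 = 3.523 / 0.4236 = 8.317.
n = 8.317² + 3 = 69.17 + 3 = 72.2.
Round up.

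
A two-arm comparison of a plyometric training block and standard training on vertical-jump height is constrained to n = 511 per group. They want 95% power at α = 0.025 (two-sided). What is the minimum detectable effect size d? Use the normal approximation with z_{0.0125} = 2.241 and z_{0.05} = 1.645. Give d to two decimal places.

d_min ≈ 0.24

For two independent groups of n = 511 each: d_min = (z_{α/2} + z_β)·√(2/n).
z-sum = 2.241 + 1.645 = 3.886.
d_min = 3.886 × √(2/511) = 3.886 × 0.0626 = 0.243.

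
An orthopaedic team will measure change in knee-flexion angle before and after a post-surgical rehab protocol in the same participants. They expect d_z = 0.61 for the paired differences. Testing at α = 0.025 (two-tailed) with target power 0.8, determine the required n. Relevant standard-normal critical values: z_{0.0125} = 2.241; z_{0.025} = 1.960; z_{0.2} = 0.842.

n = 26 pairs

For a paired (one-sample on differences) test: n = ((z_{α/2} + z_β) / d)².
z_{α/2} + z_β = 2.241 + 0.842 = 3.083.
n = (3.083 / 0.61)² = 5.054² = 25.54.
Round up.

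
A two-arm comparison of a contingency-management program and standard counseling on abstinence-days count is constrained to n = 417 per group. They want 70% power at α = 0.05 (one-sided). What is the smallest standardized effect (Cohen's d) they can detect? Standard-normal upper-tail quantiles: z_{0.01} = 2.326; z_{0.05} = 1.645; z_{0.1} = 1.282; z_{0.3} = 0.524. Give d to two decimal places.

For two independent groups of n = 417 each: d_min = (z_{α} + z_β)·√(2/n).
z-sum = 1.645 + 0.524 = 2.169.
d_min = 2.169 × √(2/417) = 2.169 × 0.0693 = 0.150.

d_min ≈ 0.15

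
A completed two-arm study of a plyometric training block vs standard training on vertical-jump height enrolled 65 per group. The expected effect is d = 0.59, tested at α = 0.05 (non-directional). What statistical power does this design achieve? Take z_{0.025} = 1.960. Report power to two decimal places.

For two equal groups, power = Φ(d·√(n/2) − z_{α/2}).
d·√(n/2) = 0.59 × √(65/2) = 0.59 × 5.701 = 3.364.
z_β = 3.364 − 1.960 = 1.404.
Power = Φ(1.404) = 0.920.

power ≈ 0.92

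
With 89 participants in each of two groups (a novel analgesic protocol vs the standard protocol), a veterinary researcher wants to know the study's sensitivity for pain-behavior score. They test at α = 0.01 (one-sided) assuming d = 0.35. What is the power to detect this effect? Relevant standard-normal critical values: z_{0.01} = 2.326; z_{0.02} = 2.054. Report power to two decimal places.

power ≈ 0.50

For two equal groups, power = Φ(d·√(n/2) − z_{α}).
d·√(n/2) = 0.35 × √(89/2) = 0.35 × 6.671 = 2.335.
z_β = 2.335 − 2.326 = 0.009.
Power = Φ(0.009) = 0.504.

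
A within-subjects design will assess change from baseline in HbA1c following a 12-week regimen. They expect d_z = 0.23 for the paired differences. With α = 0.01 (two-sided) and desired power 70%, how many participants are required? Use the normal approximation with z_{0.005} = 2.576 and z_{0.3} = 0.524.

n = 182 pairs

For a paired (one-sample on differences) test: n = ((z_{α/2} + z_β) / d)².
z_{α/2} + z_β = 2.576 + 0.524 = 3.100.
n = (3.100 / 0.23)² = 13.478² = 181.66.
Round up.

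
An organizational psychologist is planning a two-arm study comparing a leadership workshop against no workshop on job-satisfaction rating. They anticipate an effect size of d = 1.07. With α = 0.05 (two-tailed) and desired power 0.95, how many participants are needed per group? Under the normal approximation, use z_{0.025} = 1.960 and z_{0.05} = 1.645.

n = 23 per group

For two independent groups with equal n: n = 2·((z_{α/2} + z_β) / d)².
z_{α/2} + z_β = 1.960 + 1.645 = 3.605.
n = 2 × (3.605 / 1.07)² = 2 × 3.369² = 2 × 11.35 = 22.7.
Round up to the next whole participant.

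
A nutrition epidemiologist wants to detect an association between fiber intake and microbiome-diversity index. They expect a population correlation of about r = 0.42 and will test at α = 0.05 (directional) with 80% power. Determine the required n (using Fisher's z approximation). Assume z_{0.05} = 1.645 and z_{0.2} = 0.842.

n = 34

Fisher's z: C = ½·ln((1+r)/(1−r)) = ½·ln(2.4483) = 0.4477.
n = ((z_{α} + z_β)/C)² + 3.
(1.645 + 0.842) / 0.4477 = 2.487 / 0.4477 = 5.555.
n = 5.555² + 3 = 30.86 + 3 = 33.9.
Round up.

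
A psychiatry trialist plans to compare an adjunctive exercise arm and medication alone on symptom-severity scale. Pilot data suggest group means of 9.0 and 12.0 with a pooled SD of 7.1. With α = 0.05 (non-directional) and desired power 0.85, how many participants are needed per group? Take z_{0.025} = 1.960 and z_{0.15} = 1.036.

n = 101 per group

Cohen's d = |M₁ − M₂| / SD_pooled = |9.0 − 12.0| / 7.1 = 3.0 / 7.1 = 0.423.
For two independent groups with equal n: n = 2·((z_{α/2} + z_β) / d)².
z_{α/2} + z_β = 1.960 + 1.036 = 2.996.
n = 2 × (2.996 / 0.423)² = 2 × 7.083² = 2 × 50.17 = 100.3.
Round up to the next whole participant.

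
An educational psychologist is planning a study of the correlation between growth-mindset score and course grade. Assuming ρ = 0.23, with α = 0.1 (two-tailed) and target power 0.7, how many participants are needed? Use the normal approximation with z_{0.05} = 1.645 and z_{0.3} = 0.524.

Fisher's z: C = ½·ln((1+r)/(1−r)) = ½·ln(1.5974) = 0.2342.
n = ((z_{α/2} + z_β)/C)² + 3.
(1.645 + 0.524) / 0.2342 = 2.169 / 0.2342 = 9.261.
n = 9.261² + 3 = 85.77 + 3 = 88.8.
Round up.

n = 89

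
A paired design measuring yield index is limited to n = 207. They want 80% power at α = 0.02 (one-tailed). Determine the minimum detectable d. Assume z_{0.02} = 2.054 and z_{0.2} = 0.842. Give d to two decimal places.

For a single sample (or paired design) of n = 207: d_min = (z_{α} + z_β)/√n.
z-sum = 2.054 + 0.842 = 2.896.
d_min = 2.896 / √207 = 2.896 / 14.387 = 0.201.

d_min ≈ 0.20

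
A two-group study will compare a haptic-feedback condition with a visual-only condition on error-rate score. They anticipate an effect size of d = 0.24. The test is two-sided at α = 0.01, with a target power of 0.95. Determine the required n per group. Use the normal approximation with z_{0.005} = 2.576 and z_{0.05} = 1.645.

n = 619 per group

For two independent groups with equal n: n = 2·((z_{α/2} + z_β) / d)².
z_{α/2} + z_β = 2.576 + 1.645 = 4.221.
n = 2 × (4.221 / 0.24)² = 2 × 17.588² = 2 × 309.32 = 618.6.
Round up to the next whole participant.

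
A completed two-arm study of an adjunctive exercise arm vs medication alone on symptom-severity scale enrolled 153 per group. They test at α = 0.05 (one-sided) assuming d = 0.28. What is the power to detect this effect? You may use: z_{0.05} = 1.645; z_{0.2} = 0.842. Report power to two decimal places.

For two equal groups, power = Φ(d·√(n/2) − z_{α}).
d·√(n/2) = 0.28 × √(153/2) = 0.28 × 8.746 = 2.449.
z_β = 2.449 − 1.645 = 0.804.
Power = Φ(0.804) = 0.789.

power ≈ 0.79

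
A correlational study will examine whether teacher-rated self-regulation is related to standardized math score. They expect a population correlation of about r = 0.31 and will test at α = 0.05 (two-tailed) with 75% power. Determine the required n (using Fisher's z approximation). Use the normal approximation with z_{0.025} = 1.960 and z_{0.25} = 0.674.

n = 71

Fisher's z: C = ½·ln((1+r)/(1−r)) = ½·ln(1.8986) = 0.3205.
n = ((z_{α/2} + z_β)/C)² + 3.
(1.960 + 0.674) / 0.3205 = 2.634 / 0.3205 = 8.218.
n = 8.218² + 3 = 67.54 + 3 = 70.5.
Round up.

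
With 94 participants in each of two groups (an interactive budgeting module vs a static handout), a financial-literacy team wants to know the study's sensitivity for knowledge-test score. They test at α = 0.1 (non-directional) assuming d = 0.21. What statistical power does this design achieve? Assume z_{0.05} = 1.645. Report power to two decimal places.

For two equal groups, power = Φ(d·√(n/2) − z_{α/2}).
d·√(n/2) = 0.21 × √(94/2) = 0.21 × 6.856 = 1.440.
z_β = 1.440 − 1.645 = -0.205.
Power = Φ(-0.205) = 0.419.

power ≈ 0.42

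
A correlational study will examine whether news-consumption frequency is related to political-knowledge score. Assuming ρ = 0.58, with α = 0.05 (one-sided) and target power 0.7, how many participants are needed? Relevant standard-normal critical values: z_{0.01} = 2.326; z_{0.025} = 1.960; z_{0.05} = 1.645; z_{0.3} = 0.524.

n = 14

Fisher's z: C = ½·ln((1+r)/(1−r)) = ½·ln(3.7619) = 0.6625.
n = ((z_{α} + z_β)/C)² + 3.
(1.645 + 0.524) / 0.6625 = 2.169 / 0.6625 = 3.274.
n = 3.274² + 3 = 10.72 + 3 = 13.7.
Round up.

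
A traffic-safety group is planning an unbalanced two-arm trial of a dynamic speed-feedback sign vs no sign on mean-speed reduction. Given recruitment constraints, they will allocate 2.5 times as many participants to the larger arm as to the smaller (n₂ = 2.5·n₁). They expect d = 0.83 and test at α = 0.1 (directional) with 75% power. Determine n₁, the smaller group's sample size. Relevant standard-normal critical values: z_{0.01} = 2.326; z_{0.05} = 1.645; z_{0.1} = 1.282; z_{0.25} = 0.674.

With allocation ratio k = n₂/n₁ = 2.5, Var(x̄₁−x̄₂) = σ²(1/n₁ + 1/(k·n₁)) = σ²·(k+1)/(k·n₁).
So n₁ = (1 + 1/k)·((z_{α} + z_β)/d)² = 1.400 × (1.956/0.83)².
n₁ = 1.400 × 5.55 = 7.8.
Round up: n₁ = 8, giving n₂ = 2.5 × 8 = 20.

n₁ = 8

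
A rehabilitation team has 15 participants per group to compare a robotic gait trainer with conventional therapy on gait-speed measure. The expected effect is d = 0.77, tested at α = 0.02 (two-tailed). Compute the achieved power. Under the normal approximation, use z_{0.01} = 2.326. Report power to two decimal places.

For two equal groups, power = Φ(d·√(n/2) − z_{α/2}).
d·√(n/2) = 0.77 × √(15/2) = 0.77 × 2.739 = 2.109.
z_β = 2.109 − 2.326 = -0.217.
Power = Φ(-0.217) = 0.414.

power ≈ 0.41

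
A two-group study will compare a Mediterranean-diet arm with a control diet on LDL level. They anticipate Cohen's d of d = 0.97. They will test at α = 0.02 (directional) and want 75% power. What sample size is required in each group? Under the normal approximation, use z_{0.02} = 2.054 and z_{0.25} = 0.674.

For two independent groups with equal n: n = 2·((z_{α} + z_β) / d)².
z_{α} + z_β = 2.054 + 0.674 = 2.728.
n = 2 × (2.728 / 0.97)² = 2 × 2.812² = 2 × 7.91 = 15.8.
Round up to the next whole participant.

n = 16 per group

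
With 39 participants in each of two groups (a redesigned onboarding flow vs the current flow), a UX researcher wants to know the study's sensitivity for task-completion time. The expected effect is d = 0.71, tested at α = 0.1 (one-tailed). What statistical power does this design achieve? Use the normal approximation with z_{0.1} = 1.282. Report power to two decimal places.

For two equal groups, power = Φ(d·√(n/2) − z_{α}).
d·√(n/2) = 0.71 × √(39/2) = 0.71 × 4.416 = 3.135.
z_β = 3.135 − 1.282 = 1.853.
Power = Φ(1.853) = 0.968.

power ≈ 0.97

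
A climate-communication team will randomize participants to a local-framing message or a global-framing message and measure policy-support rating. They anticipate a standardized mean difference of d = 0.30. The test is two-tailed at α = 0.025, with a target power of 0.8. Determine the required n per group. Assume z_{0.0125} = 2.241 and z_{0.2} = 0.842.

n = 212 per group

For two independent groups with equal n: n = 2·((z_{α/2} + z_β) / d)².
z_{α/2} + z_β = 2.241 + 0.842 = 3.083.
n = 2 × (3.083 / 0.30)² = 2 × 10.277² = 2 × 105.61 = 211.2.
Round up to the next whole participant.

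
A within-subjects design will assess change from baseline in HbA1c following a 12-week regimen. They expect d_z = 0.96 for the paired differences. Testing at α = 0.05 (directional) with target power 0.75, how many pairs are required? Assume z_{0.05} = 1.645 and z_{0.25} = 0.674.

For a paired (one-sample on differences) test: n = ((z_{α} + z_β) / d)².
z_{α} + z_β = 1.645 + 0.674 = 2.319.
n = (2.319 / 0.96)² = 2.416² = 5.84.
Round up.

n = 6 pairs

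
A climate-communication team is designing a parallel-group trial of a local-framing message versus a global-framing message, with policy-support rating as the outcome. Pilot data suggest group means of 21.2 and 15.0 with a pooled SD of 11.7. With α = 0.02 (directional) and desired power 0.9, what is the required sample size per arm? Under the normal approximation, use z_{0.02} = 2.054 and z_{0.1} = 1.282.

Cohen's d = |M₁ − M₂| / SD_pooled = |21.2 − 15.0| / 11.7 = 6.2 / 11.7 = 0.530.
For two independent groups with equal n: n = 2·((z_{α} + z_β) / d)².
z_{α} + z_β = 2.054 + 1.282 = 3.336.
n = 2 × (3.336 / 0.530)² = 2 × 6.294² = 2 × 39.62 = 79.2.
Round up to the next whole participant.

n = 80 per group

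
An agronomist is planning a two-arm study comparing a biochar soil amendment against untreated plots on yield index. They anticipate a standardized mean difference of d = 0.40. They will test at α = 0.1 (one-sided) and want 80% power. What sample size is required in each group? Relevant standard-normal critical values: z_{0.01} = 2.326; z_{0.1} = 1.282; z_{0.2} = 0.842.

n = 57 per group

For two independent groups with equal n: n = 2·((z_{α} + z_β) / d)².
z_{α} + z_β = 1.282 + 0.842 = 2.124.
n = 2 × (2.124 / 0.40)² = 2 × 5.310² = 2 × 28.20 = 56.4.
Round up to the next whole participant.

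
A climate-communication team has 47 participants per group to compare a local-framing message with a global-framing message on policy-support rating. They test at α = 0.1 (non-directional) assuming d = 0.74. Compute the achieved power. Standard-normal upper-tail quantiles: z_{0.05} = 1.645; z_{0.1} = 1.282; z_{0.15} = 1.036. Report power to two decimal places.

For two equal groups, power = Φ(d·√(n/2) − z_{α/2}).
d·√(n/2) = 0.74 × √(47/2) = 0.74 × 4.848 = 3.587.
z_β = 3.587 − 1.645 = 1.942.
Power = Φ(1.942) = 0.974.

power ≈ 0.97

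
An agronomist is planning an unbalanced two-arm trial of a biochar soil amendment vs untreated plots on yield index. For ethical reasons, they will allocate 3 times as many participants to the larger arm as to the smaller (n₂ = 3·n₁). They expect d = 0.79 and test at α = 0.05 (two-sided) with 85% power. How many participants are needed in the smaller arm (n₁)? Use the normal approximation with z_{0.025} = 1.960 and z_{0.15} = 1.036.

With allocation ratio k = n₂/n₁ = 3, Var(x̄₁−x̄₂) = σ²(1/n₁ + 1/(k·n₁)) = σ²·(k+1)/(k·n₁).
So n₁ = (1 + 1/k)·((z_{α/2} + z_β)/d)² = 1.333 × (2.996/0.79)².
n₁ = 1.333 × 14.38 = 19.2.
Round up: n₁ = 20, giving n₂ = 3 × 20 = 60.

n₁ = 20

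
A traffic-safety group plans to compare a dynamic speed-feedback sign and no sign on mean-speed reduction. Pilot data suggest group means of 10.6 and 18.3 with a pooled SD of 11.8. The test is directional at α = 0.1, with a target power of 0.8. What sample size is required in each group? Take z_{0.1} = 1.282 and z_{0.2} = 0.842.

n = 22 per group

Cohen's d = |M₁ − M₂| / SD_pooled = |10.6 − 18.3| / 11.8 = 7.7 / 11.8 = 0.653.
For two independent groups with equal n: n = 2·((z_{α} + z_β) / d)².
z_{α} + z_β = 1.282 + 0.842 = 2.124.
n = 2 × (2.124 / 0.653)² = 2 × 3.253² = 2 × 10.58 = 21.2.
Round up to the next whole participant.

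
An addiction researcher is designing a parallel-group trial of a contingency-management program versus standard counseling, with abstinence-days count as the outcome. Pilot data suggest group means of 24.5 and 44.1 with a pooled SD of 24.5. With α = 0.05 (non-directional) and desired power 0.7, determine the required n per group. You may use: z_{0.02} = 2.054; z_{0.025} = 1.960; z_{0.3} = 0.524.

n = 20 per group

Cohen's d = |M₁ − M₂| / SD_pooled = |24.5 − 44.1| / 24.5 = 19.6 / 24.5 = 0.800.
For two independent groups with equal n: n = 2·((z_{α/2} + z_β) / d)².
z_{α/2} + z_β = 1.960 + 0.524 = 2.484.
n = 2 × (2.484 / 0.800)² = 2 × 3.105² = 2 × 9.64 = 19.3.
Round up to the next whole participant.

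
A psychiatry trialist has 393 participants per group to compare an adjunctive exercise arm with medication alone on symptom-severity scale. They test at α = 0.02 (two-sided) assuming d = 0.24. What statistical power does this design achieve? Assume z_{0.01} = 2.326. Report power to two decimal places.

For two equal groups, power = Φ(d·√(n/2) − z_{α/2}).
d·√(n/2) = 0.24 × √(393/2) = 0.24 × 14.018 = 3.364.
z_β = 3.364 − 2.326 = 1.038.
Power = Φ(1.038) = 0.850.

power ≈ 0.85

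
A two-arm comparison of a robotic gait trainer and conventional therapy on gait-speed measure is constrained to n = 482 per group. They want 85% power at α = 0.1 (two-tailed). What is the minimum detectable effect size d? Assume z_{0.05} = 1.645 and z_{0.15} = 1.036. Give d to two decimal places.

For two independent groups of n = 482 each: d_min = (z_{α/2} + z_β)·√(2/n).
z-sum = 1.645 + 1.036 = 2.681.
d_min = 2.681 × √(2/482) = 2.681 × 0.0644 = 0.173.

d_min ≈ 0.17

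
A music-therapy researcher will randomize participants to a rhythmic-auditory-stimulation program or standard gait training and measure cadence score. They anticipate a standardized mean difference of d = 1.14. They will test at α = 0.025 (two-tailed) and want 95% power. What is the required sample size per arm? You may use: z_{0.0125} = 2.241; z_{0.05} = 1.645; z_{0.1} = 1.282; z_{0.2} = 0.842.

For two independent groups with equal n: n = 2·((z_{α/2} + z_β) / d)².
z_{α/2} + z_β = 2.241 + 1.645 = 3.886.
n = 2 × (3.886 / 1.14)² = 2 × 3.409² = 2 × 11.62 = 23.2.
Round up to the next whole participant.

n = 24 per group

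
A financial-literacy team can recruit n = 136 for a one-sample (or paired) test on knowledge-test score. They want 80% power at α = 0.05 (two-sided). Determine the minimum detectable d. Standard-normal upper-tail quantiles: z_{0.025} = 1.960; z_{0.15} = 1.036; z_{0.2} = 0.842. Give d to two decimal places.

d_min ≈ 0.24

For a single sample (or paired design) of n = 136: d_min = (z_{α/2} + z_β)/√n.
z-sum = 1.960 + 0.842 = 2.802.
d_min = 2.802 / √136 = 2.802 / 11.662 = 0.240.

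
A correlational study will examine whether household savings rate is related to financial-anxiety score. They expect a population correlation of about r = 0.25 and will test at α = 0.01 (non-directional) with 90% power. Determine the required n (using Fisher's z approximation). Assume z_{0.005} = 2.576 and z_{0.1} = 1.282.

Fisher's z: C = ½·ln((1+r)/(1−r)) = ½·ln(1.6667) = 0.2554.
n = ((z_{α/2} + z_β)/C)² + 3.
(2.576 + 1.282) / 0.2554 = 3.858 / 0.2554 = 15.106.
n = 15.106² + 3 = 228.18 + 3 = 231.2.
Round up.

n = 232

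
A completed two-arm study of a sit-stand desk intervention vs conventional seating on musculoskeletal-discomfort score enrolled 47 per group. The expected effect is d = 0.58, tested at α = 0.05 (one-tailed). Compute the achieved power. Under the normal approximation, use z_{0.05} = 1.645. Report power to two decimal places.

power ≈ 0.88

For two equal groups, power = Φ(d·√(n/2) − z_{α}).
d·√(n/2) = 0.58 × √(47/2) = 0.58 × 4.848 = 2.812.
z_β = 2.812 − 1.645 = 1.167.
Power = Φ(1.167) = 0.878.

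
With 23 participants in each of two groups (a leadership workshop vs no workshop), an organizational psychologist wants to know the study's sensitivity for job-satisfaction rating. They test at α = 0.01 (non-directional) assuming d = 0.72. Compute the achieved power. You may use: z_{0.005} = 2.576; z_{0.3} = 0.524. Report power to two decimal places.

power ≈ 0.45

For two equal groups, power = Φ(d·√(n/2) − z_{α/2}).
d·√(n/2) = 0.72 × √(23/2) = 0.72 × 3.391 = 2.442.
z_β = 2.442 − 2.576 = -0.134.
Power = Φ(-0.134) = 0.447.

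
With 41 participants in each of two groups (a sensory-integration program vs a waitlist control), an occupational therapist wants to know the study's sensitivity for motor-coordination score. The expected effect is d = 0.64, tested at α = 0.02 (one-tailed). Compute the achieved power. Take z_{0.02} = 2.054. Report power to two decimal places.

For two equal groups, power = Φ(d·√(n/2) − z_{α}).
d·√(n/2) = 0.64 × √(41/2) = 0.64 × 4.528 = 2.898.
z_β = 2.898 − 2.054 = 0.844.
Power = Φ(0.844) = 0.801.

power ≈ 0.80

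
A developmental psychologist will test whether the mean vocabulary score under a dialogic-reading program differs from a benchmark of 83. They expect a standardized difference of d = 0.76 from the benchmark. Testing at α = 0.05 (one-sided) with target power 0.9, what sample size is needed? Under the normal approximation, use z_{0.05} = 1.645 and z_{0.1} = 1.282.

For a one-sample test: n = ((z_{α} + z_β) / d)².
z_{α} + z_β = 1.645 + 1.282 = 2.927.
n = (2.927 / 0.76)² = 3.851² = 14.83.
Round up.

n = 15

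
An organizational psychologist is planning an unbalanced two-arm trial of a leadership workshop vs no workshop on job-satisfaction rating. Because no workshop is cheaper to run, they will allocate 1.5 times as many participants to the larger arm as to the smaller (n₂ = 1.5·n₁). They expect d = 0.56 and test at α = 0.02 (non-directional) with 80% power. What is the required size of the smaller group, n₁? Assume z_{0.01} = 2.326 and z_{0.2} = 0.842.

n₁ = 54

With allocation ratio k = n₂/n₁ = 1.5, Var(x̄₁−x̄₂) = σ²(1/n₁ + 1/(k·n₁)) = σ²·(k+1)/(k·n₁).
So n₁ = (1 + 1/k)·((z_{α/2} + z_β)/d)² = 1.667 × (3.168/0.56)².
n₁ = 1.667 × 32.00 = 53.3.
Round up: n₁ = 54, giving n₂ = 1.5 × 54 = 81.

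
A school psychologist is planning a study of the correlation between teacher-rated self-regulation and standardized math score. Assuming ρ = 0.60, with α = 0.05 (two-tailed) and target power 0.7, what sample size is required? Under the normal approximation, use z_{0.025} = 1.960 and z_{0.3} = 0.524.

Fisher's z: C = ½·ln((1+r)/(1−r)) = ½·ln(4.0000) = 0.6931.
n = ((z_{α/2} + z_β)/C)² + 3.
(1.960 + 0.524) / 0.6931 = 2.484 / 0.6931 = 3.584.
n = 3.584² + 3 = 12.84 + 3 = 15.8.
Round up.

n = 16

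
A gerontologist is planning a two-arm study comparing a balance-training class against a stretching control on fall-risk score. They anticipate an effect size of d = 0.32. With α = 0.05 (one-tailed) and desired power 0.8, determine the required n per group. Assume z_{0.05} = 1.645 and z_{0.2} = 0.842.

n = 121 per group

For two independent groups with equal n: n = 2·((z_{α} + z_β) / d)².
z_{α} + z_β = 1.645 + 0.842 = 2.487.
n = 2 × (2.487 / 0.32)² = 2 × 7.772² = 2 × 60.40 = 120.8.
Round up to the next whole participant.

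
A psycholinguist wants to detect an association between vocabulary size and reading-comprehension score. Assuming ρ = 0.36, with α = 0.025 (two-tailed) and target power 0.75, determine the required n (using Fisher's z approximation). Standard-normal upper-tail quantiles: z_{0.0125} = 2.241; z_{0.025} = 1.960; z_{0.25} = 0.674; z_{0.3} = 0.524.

Fisher's z: C = ½·ln((1+r)/(1−r)) = ½·ln(2.1250) = 0.3769.
n = ((z_{α/2} + z_β)/C)² + 3.
(2.241 + 0.674) / 0.3769 = 2.915 / 0.3769 = 7.734.
n = 7.734² + 3 = 59.82 + 3 = 62.8.
Round up.

n = 63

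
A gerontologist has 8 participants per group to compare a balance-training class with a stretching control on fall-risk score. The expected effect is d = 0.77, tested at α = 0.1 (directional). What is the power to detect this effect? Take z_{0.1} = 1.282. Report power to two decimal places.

power ≈ 0.60

For two equal groups, power = Φ(d·√(n/2) − z_{α}).
d·√(n/2) = 0.77 × √(8/2) = 0.77 × 2.000 = 1.540.
z_β = 1.540 − 1.282 = 0.258.
Power = Φ(0.258) = 0.602.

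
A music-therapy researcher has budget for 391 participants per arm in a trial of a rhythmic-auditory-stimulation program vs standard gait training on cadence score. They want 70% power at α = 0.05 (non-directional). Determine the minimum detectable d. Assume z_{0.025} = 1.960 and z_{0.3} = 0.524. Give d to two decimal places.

For two independent groups of n = 391 each: d_min = (z_{α/2} + z_β)·√(2/n).
z-sum = 1.960 + 0.524 = 2.484.
d_min = 2.484 × √(2/391) = 2.484 × 0.0715 = 0.178.

d_min ≈ 0.18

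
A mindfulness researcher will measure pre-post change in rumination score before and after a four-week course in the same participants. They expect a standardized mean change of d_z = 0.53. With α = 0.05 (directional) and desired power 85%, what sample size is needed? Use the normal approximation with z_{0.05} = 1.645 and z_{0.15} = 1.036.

For a paired (one-sample on differences) test: n = ((z_{α} + z_β) / d)².
z_{α} + z_β = 1.645 + 1.036 = 2.681.
n = (2.681 / 0.53)² = 5.058² = 25.59.
Round up.

n = 26 pairs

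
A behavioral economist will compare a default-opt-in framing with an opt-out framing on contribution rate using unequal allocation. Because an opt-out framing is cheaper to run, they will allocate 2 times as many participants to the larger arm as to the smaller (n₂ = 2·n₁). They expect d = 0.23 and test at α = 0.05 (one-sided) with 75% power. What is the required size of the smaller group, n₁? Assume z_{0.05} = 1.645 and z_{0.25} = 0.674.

With allocation ratio k = n₂/n₁ = 2, Var(x̄₁−x̄₂) = σ²(1/n₁ + 1/(k·n₁)) = σ²·(k+1)/(k·n₁).
So n₁ = (1 + 1/k)·((z_{α} + z_β)/d)² = 1.500 × (2.319/0.23)².
n₁ = 1.500 × 101.66 = 152.5.
Round up: n₁ = 153, giving n₂ = 2 × 153 = 306.

n₁ = 153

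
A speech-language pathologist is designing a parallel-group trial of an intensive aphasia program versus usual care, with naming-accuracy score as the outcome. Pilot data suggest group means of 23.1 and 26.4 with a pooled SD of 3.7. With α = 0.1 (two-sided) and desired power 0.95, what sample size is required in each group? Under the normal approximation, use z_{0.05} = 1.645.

Cohen's d = |M₁ − M₂| / SD_pooled = |23.1 − 26.4| / 3.7 = 3.3 / 3.7 = 0.892.
For two independent groups with equal n: n = 2·((z_{α/2} + z_β) / d)².
z_{α/2} + z_β = 1.645 + 1.645 = 3.290.
n = 2 × (3.290 / 0.892)² = 2 × 3.688² = 2 × 13.60 = 27.2.
Round up to the next whole participant.

n = 28 per group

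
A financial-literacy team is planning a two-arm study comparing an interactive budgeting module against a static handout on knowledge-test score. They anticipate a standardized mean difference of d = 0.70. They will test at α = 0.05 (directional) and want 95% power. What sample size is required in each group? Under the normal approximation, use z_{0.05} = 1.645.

For two independent groups with equal n: n = 2·((z_{α} + z_β) / d)².
z_{α} + z_β = 1.645 + 1.645 = 3.290.
n = 2 × (3.290 / 0.70)² = 2 × 4.700² = 2 × 22.09 = 44.2.
Round up to the next whole participant.

n = 45 per group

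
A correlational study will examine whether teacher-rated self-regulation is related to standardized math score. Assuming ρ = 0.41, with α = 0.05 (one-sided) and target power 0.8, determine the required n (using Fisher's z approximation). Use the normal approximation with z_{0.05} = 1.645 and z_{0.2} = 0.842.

Fisher's z: C = ½·ln((1+r)/(1−r)) = ½·ln(2.3898) = 0.4356.
n = ((z_{α} + z_β)/C)² + 3.
(1.645 + 0.842) / 0.4356 = 2.487 / 0.4356 = 5.709.
n = 5.709² + 3 = 32.60 + 3 = 35.6.
Round up.

n = 36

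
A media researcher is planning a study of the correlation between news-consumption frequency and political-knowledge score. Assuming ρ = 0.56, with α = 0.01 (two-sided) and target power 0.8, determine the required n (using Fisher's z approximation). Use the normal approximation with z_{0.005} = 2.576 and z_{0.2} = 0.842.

Fisher's z: C = ½·ln((1+r)/(1−r)) = ½·ln(3.5455) = 0.6328.
n = ((z_{α/2} + z_β)/C)² + 3.
(2.576 + 0.842) / 0.6328 = 3.418 / 0.6328 = 5.401.
n = 5.401² + 3 = 29.18 + 3 = 32.2.
Round up.

n = 33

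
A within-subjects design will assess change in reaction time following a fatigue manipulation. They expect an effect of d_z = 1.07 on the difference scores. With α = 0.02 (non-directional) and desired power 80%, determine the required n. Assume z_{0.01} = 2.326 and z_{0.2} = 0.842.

n = 9 pairs

For a paired (one-sample on differences) test: n = ((z_{α/2} + z_β) / d)².
z_{α/2} + z_β = 2.326 + 0.842 = 3.168.
n = (3.168 / 1.07)² = 2.961² = 8.77.
Round up.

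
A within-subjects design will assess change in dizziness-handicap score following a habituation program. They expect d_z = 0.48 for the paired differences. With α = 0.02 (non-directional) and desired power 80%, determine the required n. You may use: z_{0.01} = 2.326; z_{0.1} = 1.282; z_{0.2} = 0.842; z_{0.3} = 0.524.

For a paired (one-sample on differences) test: n = ((z_{α/2} + z_β) / d)².
z_{α/2} + z_β = 2.326 + 0.842 = 3.168.
n = (3.168 / 0.48)² = 6.600² = 43.56.
Round up.

n = 44 pairs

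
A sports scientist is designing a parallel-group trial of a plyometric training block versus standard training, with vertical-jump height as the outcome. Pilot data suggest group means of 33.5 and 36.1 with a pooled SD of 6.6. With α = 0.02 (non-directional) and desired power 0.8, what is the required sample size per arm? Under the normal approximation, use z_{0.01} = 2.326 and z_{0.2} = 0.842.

Cohen's d = |M₁ − M₂| / SD_pooled = |33.5 − 36.1| / 6.6 = 2.6 / 6.6 = 0.394.
For two independent groups with equal n: n = 2·((z_{α/2} + z_β) / d)².
z_{α/2} + z_β = 2.326 + 0.842 = 3.168.
n = 2 × (3.168 / 0.394)² = 2 × 8.041² = 2 × 64.65 = 129.3.
Round up to the next whole participant.

n = 130 per group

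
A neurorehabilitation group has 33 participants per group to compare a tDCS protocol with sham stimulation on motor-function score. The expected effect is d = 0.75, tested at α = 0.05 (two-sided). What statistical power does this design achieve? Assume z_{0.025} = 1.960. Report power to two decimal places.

power ≈ 0.86

For two equal groups, power = Φ(d·√(n/2) − z_{α/2}).
d·√(n/2) = 0.75 × √(33/2) = 0.75 × 4.062 = 3.047.
z_β = 3.047 − 1.960 = 1.087.
Power = Φ(1.087) = 0.861.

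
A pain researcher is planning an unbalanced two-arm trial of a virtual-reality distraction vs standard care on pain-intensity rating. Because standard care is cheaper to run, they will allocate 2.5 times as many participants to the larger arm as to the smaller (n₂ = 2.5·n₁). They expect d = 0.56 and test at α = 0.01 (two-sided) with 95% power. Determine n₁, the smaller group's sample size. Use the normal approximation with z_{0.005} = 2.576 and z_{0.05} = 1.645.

With allocation ratio k = n₂/n₁ = 2.5, Var(x̄₁−x̄₂) = σ²(1/n₁ + 1/(k·n₁)) = σ²·(k+1)/(k·n₁).
So n₁ = (1 + 1/k)·((z_{α/2} + z_β)/d)² = 1.400 × (4.221/0.56)².
n₁ = 1.400 × 56.81 = 79.5.
Round up: n₁ = 80, giving n₂ = 2.5 × 80 = 200.

n₁ = 80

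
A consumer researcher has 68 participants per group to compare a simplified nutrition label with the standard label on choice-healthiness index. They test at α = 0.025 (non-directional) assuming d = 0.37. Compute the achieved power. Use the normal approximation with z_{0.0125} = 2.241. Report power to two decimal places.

For two equal groups, power = Φ(d·√(n/2) − z_{α/2}).
d·√(n/2) = 0.37 × √(68/2) = 0.37 × 5.831 = 2.157.
z_β = 2.157 − 2.241 = -0.084.
Power = Φ(-0.084) = 0.467.

power ≈ 0.47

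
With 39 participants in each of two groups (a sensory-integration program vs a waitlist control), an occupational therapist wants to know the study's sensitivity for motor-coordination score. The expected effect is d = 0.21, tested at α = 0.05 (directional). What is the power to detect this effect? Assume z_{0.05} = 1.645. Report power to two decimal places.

For two equal groups, power = Φ(d·√(n/2) − z_{α}).
d·√(n/2) = 0.21 × √(39/2) = 0.21 × 4.416 = 0.927.
z_β = 0.927 − 1.645 = -0.718.
Power = Φ(-0.718) = 0.236.

power ≈ 0.24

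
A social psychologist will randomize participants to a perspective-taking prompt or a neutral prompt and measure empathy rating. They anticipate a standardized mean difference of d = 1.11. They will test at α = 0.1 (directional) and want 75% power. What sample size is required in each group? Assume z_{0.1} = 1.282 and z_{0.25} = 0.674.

n = 7 per group

For two independent groups with equal n: n = 2·((z_{α} + z_β) / d)².
z_{α} + z_β = 1.282 + 0.674 = 1.956.
n = 2 × (1.956 / 1.11)² = 2 × 1.762² = 2 × 3.11 = 6.2.
Round up to the next whole participant.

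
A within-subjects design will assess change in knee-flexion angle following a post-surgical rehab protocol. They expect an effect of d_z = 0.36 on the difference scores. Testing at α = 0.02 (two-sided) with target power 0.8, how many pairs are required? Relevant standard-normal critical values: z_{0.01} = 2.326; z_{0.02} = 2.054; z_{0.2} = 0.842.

n = 78 pairs

For a paired (one-sample on differences) test: n = ((z_{α/2} + z_β) / d)².
z_{α/2} + z_β = 2.326 + 0.842 = 3.168.
n = (3.168 / 0.36)² = 8.800² = 77.44.
Round up.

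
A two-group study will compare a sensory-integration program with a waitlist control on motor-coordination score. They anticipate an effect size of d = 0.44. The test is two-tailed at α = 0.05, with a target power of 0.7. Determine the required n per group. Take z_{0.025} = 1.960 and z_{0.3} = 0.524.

For two independent groups with equal n: n = 2·((z_{α/2} + z_β) / d)².
z_{α/2} + z_β = 1.960 + 0.524 = 2.484.
n = 2 × (2.484 / 0.44)² = 2 × 5.645² = 2 × 31.87 = 63.7.
Round up to the next whole participant.

n = 64 per group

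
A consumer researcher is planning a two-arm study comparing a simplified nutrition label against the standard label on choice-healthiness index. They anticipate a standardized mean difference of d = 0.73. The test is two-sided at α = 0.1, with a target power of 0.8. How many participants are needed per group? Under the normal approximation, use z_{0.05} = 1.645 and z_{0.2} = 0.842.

n = 24 per group

For two independent groups with equal n: n = 2·((z_{α/2} + z_β) / d)².
z_{α/2} + z_β = 1.645 + 0.842 = 2.487.
n = 2 × (2.487 / 0.73)² = 2 × 3.407² = 2 × 11.61 = 23.2.
Round up to the next whole participant.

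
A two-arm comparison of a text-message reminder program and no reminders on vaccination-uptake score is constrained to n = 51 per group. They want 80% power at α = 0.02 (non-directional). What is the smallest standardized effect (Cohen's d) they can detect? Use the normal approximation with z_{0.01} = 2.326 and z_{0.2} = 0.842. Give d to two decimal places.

For two independent groups of n = 51 each: d_min = (z_{α/2} + z_β)·√(2/n).
z-sum = 2.326 + 0.842 = 3.168.
d_min = 3.168 × √(2/51) = 3.168 × 0.1980 = 0.627.

d_min ≈ 0.63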